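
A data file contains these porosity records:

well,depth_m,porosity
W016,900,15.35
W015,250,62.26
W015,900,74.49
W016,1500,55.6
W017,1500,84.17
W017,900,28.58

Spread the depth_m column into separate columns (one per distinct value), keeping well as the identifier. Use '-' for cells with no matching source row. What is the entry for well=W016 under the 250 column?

No long-format row has well=W016 and depth_m=250, so the cell is -.

-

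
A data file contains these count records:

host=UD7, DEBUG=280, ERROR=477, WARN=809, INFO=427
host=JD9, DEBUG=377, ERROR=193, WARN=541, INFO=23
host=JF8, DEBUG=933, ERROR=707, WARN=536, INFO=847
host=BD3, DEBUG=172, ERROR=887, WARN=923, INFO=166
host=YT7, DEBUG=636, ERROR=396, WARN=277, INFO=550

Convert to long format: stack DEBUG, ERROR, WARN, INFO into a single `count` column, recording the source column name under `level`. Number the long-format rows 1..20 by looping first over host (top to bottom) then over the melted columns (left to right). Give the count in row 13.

20 rows total (5 × 4). Row 13: index ⌊(13-1)/4⌋ = 3 into host → BD3; (13-1) mod 4 = 0 into the melted columns → DEBUG.
So row 13 is (BD3, DEBUG, 172); count = 172.

172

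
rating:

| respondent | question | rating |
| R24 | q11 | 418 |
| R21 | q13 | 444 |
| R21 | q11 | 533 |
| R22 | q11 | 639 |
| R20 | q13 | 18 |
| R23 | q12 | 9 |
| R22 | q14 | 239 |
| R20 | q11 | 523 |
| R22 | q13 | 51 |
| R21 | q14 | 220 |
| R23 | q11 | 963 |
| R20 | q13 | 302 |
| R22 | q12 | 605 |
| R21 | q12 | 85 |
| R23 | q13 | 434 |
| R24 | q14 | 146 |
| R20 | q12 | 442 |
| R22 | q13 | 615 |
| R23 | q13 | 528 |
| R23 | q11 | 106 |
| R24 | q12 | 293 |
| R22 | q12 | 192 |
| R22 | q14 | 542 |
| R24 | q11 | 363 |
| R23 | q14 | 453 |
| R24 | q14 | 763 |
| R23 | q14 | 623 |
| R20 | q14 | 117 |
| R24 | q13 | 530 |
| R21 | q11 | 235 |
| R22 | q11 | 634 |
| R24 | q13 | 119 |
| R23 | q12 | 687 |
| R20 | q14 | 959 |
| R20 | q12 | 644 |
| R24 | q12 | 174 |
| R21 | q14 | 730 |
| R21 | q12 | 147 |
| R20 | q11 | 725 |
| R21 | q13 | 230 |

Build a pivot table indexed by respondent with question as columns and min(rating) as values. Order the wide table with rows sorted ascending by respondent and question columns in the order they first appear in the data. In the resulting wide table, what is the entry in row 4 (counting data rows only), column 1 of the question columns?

With rows sorted ascending by respondent, row 4 is respondent=R23. question columns in first-appearance order: q11, q13, q12, q14; column 1 is q11.
Long rows with respondent=R23, question=q11: min(963, 106) = 106.

106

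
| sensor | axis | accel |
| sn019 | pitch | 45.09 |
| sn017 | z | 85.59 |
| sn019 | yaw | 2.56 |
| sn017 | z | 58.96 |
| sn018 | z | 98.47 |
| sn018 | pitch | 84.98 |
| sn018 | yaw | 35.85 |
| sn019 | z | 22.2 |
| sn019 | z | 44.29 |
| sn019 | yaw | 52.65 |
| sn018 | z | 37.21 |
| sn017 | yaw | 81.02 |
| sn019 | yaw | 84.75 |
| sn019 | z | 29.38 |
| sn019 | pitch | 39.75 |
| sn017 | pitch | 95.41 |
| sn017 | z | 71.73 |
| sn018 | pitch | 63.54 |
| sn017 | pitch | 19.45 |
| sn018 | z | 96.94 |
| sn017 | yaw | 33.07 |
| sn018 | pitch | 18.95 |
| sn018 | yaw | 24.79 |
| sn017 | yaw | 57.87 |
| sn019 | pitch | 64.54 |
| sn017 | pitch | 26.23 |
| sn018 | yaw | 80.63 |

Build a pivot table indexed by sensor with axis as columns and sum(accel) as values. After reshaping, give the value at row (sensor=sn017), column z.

Rows with sensor=sn017 and axis=z: accel values are 85.59, 58.96, 71.73.
85.59 + 58.96 + 71.73 = 216.28.

216.28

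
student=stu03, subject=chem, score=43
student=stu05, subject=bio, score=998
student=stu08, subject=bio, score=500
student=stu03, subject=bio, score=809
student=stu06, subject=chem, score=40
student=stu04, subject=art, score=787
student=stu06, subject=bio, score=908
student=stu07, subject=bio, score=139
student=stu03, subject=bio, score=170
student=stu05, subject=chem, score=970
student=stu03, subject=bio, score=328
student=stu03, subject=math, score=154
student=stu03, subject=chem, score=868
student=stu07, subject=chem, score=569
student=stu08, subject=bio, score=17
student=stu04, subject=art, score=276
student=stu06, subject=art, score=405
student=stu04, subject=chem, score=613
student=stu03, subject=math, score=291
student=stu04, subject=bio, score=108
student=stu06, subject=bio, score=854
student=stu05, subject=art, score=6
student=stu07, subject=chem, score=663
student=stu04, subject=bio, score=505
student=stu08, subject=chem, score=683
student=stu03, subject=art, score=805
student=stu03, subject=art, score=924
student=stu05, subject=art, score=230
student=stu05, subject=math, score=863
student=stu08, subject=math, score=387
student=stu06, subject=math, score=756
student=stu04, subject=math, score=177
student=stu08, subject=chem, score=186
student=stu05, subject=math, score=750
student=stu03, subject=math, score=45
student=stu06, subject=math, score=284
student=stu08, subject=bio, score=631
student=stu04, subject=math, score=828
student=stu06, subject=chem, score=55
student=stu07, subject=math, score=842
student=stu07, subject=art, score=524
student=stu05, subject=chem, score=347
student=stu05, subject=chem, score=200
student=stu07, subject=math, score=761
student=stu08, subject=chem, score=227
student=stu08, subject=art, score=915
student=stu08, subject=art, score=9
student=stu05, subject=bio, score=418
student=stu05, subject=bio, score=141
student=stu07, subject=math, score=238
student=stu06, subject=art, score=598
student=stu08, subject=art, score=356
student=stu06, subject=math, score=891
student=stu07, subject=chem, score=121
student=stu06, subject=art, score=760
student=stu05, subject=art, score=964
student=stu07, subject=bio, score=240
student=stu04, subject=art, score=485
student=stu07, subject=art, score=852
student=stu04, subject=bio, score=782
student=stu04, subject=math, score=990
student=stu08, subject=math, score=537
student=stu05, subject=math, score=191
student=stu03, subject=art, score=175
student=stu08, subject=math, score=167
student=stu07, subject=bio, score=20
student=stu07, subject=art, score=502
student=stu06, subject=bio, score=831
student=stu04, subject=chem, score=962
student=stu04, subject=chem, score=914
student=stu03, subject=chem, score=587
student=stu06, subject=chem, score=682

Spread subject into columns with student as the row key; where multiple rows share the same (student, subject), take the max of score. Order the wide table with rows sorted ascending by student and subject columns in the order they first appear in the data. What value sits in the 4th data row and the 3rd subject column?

760

With rows sorted ascending by student, row 4 is student=stu06. subject columns in first-appearance order: chem, bio, art, math; column 3 is art.
Long rows with student=stu06, subject=art: max(405, 598, 760) = 760.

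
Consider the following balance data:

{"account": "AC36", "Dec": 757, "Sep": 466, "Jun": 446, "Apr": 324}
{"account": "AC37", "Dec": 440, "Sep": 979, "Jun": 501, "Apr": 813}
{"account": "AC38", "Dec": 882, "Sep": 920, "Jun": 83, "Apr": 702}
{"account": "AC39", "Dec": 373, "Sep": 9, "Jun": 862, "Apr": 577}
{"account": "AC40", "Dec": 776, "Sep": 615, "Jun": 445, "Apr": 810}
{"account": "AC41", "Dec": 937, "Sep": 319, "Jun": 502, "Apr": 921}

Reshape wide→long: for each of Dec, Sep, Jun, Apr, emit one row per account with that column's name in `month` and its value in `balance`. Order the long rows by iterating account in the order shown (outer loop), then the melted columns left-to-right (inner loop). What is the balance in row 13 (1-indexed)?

373

24 rows total (6 × 4). Row 13: index ⌊(13-1)/4⌋ = 3 into account → AC39; (13-1) mod 4 = 0 into the melted columns → Dec.
So row 13 is (AC39, Dec, 373); balance = 373.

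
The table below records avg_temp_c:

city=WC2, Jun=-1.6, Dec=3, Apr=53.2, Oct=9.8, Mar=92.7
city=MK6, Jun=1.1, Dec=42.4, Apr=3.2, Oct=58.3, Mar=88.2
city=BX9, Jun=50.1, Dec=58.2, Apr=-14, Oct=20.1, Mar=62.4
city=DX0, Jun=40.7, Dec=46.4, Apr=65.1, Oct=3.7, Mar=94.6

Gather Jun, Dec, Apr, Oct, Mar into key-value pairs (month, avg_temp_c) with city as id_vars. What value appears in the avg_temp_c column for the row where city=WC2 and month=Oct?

9.8

Unpivoting turns each (city, wide-column) pair into one long row.
The wide cell at row WC2, column Oct holds 9.8, so the long row (WC2, Oct) has avg_temp_c=9.8.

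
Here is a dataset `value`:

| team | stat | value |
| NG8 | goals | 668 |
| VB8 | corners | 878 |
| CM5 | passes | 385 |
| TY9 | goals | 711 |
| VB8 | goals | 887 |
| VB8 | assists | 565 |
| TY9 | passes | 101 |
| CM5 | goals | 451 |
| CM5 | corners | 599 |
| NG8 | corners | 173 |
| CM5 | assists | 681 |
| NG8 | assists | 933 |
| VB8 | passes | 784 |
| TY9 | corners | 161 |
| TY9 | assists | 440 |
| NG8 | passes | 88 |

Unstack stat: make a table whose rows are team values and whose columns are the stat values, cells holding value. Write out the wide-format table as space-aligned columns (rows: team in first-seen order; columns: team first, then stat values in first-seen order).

team  goals  corners  passes  assists
NG8   668    173      88      933    
VB8   887    878      784     565    
CM5   451    599      385     681    
TY9   711    161      101     440    

Columns: team plus the 4 distinct stat values (goals, corners, passes, assists).
For example, row NG8 column goals takes value=668 from the long row (NG8, goals).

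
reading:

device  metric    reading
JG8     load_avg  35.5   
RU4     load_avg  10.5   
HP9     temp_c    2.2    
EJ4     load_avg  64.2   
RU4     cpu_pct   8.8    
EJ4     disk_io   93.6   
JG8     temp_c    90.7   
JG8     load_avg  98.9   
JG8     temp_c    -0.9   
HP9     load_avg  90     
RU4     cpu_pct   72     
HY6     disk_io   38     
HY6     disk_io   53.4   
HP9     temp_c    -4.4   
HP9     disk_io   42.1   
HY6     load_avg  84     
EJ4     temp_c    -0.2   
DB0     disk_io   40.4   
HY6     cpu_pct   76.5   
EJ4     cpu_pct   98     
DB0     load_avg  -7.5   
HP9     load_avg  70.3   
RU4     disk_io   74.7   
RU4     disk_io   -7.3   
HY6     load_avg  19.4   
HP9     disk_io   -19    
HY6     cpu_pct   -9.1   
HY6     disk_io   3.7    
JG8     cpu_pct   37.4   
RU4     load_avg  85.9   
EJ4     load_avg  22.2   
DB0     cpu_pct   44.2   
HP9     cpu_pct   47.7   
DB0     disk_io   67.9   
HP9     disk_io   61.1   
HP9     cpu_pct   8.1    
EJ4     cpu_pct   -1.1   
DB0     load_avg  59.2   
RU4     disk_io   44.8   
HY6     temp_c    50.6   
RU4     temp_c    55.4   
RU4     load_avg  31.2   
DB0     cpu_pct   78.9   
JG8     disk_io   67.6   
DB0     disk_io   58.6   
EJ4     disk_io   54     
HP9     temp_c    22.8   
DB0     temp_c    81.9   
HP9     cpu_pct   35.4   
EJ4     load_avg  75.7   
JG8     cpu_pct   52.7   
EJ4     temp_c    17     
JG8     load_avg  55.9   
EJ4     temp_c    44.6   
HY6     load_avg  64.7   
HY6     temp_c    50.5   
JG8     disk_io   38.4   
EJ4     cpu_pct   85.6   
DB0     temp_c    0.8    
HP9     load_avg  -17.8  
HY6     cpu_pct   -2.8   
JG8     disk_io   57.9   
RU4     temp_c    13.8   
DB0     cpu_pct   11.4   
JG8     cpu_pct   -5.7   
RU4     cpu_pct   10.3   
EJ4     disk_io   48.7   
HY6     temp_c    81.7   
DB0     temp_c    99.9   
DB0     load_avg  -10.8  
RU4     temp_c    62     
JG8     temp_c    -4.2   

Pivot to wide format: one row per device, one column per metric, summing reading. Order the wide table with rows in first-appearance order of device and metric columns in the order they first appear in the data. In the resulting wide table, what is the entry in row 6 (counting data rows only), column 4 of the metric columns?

166.9

With rows in first-appearance order of device, row 6 is device=DB0. metric columns in first-appearance order: load_avg, temp_c, cpu_pct, disk_io; column 4 is disk_io.
Long rows with device=DB0, metric=disk_io: 40.4 + 67.9 + 58.6 = 166.9.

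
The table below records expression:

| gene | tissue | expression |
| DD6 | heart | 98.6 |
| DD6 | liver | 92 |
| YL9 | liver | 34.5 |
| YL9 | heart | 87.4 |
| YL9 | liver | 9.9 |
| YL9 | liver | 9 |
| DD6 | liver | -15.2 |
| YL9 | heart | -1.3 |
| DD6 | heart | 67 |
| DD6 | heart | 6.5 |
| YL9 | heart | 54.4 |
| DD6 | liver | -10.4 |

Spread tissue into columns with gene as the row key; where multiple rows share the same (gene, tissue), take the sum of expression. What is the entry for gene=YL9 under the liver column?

53.4

Rows with gene=YL9 and tissue=liver: expression values are 34.5, 9.9, 9.
34.5 + 9.9 + 9 = 53.4.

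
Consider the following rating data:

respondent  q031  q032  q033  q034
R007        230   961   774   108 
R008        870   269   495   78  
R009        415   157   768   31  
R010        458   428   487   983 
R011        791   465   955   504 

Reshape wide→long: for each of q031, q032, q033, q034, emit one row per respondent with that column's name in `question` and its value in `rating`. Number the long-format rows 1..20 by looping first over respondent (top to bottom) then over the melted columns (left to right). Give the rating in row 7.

495

20 rows total (5 × 4). Row 7: index ⌊(7-1)/4⌋ = 1 into respondent → R008; (7-1) mod 4 = 2 into the melted columns → q033.
So row 7 is (R008, q033, 495); rating = 495.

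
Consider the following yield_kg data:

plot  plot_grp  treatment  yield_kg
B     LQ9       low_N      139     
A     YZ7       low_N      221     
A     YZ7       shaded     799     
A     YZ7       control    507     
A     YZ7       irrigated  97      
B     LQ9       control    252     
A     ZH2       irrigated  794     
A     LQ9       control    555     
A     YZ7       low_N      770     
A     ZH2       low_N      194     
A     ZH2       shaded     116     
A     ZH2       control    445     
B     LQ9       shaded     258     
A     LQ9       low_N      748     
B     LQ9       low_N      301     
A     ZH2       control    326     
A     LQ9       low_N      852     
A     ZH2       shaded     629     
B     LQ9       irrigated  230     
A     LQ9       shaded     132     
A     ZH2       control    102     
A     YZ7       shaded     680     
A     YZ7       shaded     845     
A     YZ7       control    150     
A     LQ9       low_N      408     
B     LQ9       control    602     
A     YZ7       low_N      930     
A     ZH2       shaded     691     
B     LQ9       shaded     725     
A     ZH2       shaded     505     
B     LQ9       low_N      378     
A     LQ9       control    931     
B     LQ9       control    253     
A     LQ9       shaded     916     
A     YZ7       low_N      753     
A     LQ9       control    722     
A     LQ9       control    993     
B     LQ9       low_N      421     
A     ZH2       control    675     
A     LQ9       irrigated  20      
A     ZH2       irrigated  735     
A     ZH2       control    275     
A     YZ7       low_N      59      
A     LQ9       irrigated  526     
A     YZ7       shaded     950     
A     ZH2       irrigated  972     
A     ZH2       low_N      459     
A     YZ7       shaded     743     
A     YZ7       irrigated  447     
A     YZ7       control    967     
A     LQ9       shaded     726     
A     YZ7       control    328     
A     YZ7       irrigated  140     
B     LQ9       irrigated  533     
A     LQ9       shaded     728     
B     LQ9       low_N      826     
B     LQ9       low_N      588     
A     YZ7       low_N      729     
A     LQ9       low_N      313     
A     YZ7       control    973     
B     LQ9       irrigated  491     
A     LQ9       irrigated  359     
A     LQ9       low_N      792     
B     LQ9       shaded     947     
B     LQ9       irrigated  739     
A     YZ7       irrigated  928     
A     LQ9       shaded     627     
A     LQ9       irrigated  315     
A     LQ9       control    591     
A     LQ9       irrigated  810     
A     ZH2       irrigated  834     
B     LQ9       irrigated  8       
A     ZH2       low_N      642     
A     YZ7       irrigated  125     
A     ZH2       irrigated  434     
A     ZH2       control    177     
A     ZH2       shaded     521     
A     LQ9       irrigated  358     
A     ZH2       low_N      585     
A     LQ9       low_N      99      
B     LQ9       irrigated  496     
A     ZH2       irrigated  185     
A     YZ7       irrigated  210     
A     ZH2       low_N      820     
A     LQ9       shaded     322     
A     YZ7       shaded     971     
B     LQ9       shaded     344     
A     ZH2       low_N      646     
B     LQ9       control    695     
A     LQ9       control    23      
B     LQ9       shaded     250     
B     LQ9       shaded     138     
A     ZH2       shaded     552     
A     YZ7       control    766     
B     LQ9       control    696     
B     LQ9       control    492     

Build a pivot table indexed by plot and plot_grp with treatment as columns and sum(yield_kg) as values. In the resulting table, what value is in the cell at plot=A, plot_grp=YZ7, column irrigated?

Rows with plot=A, plot_grp=YZ7 and treatment=irrigated: yield_kg values are 97, 447, 140, 928, 125, 210.
97 + 447 + 140 + 928 + 125 + 210 = 1947.

1947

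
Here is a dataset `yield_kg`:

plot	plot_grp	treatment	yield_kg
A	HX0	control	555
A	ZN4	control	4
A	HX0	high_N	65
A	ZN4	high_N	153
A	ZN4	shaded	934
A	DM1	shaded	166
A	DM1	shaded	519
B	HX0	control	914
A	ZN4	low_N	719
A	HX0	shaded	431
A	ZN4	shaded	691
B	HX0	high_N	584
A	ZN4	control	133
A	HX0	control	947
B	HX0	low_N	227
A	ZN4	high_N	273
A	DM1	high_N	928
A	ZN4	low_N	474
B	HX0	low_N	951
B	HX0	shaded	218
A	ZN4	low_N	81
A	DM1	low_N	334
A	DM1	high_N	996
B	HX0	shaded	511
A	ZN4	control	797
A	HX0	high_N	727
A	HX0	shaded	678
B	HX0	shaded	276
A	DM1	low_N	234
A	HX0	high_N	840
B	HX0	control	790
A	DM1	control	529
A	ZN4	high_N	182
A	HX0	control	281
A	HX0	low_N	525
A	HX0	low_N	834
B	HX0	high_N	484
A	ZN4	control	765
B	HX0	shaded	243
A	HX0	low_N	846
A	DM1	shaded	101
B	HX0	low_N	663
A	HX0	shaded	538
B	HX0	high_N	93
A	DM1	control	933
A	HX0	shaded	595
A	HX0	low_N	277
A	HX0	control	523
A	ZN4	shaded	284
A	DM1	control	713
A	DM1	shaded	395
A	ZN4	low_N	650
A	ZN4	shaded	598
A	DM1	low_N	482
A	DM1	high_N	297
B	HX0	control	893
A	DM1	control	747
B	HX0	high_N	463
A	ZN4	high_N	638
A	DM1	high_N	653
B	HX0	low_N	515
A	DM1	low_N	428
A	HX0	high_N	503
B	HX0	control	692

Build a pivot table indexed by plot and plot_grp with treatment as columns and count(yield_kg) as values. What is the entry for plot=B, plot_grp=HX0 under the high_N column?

4

Rows with plot=B, plot_grp=HX0 and treatment=high_N: yield_kg values are 584, 484, 93, 463.
4 rows match — count = 4.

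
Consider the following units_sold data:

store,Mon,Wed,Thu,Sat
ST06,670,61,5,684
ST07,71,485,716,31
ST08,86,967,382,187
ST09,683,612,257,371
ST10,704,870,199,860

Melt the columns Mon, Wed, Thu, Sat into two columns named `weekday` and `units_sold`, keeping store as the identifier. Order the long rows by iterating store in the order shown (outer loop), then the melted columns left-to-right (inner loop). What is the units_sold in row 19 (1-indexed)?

20 rows total (5 × 4). Row 19: index ⌊(19-1)/4⌋ = 4 into store → ST10; (19-1) mod 4 = 2 into the melted columns → Thu.
So row 19 is (ST10, Thu, 199); units_sold = 199.

199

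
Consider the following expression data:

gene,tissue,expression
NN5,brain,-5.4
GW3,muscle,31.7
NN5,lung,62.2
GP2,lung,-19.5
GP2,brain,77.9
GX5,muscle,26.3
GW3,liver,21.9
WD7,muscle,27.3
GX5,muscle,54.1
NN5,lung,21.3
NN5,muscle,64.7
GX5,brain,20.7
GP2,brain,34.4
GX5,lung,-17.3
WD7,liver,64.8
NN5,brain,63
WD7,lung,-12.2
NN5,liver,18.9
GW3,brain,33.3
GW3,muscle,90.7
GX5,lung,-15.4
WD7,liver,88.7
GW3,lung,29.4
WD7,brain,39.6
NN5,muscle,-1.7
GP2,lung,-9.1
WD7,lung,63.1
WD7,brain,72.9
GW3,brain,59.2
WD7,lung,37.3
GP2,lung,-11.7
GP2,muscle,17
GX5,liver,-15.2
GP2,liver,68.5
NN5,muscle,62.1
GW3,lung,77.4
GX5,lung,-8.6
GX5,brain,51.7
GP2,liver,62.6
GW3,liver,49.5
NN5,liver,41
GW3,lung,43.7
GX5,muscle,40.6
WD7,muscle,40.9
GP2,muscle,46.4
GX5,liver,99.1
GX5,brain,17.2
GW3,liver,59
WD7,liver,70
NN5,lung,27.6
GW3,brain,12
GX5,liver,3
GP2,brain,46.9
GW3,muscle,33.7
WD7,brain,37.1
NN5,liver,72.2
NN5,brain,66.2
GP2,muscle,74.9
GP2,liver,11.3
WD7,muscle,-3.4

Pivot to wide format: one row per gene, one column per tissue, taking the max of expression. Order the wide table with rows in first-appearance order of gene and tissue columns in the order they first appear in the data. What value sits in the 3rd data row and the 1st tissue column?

77.9

With rows in first-appearance order of gene, row 3 is gene=GP2. tissue columns in first-appearance order: brain, muscle, lung, liver; column 1 is brain.
Long rows with gene=GP2, tissue=brain: max(77.9, 34.4, 46.9) = 77.9.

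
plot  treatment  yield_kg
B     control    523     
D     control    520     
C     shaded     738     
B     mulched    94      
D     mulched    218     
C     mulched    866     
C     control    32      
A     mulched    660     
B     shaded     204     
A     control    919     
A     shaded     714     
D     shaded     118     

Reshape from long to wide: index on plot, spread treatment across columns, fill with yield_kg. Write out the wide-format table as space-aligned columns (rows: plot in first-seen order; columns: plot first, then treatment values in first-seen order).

Columns: plot plus the 3 distinct treatment values (control, shaded, mulched).
For example, row B column control takes yield_kg=523 from the long row (B, control).

plot  control  shaded  mulched
B     523      204     94     
D     520      118     218    
C     32       738     866    
A     919      714     660    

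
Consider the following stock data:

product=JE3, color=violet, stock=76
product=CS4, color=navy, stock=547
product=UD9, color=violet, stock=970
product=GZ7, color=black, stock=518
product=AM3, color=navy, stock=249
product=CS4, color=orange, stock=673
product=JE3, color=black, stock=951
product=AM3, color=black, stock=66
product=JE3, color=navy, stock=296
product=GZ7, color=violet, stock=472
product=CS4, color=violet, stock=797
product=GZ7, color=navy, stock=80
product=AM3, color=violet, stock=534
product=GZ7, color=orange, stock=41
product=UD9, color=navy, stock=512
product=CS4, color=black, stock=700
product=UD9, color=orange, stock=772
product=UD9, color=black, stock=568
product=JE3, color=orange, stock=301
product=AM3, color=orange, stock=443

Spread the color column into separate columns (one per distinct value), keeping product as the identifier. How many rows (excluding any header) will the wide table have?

5

5 distinct product values → 5 rows.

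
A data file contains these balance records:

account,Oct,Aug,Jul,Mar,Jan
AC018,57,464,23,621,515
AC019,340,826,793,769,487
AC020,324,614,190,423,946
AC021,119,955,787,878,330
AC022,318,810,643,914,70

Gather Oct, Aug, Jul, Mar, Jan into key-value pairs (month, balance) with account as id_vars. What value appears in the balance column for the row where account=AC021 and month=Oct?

119

Unpivoting turns each (account, wide-column) pair into one long row.
The wide cell at row AC021, column Oct holds 119, so the long row (AC021, Oct) has balance=119.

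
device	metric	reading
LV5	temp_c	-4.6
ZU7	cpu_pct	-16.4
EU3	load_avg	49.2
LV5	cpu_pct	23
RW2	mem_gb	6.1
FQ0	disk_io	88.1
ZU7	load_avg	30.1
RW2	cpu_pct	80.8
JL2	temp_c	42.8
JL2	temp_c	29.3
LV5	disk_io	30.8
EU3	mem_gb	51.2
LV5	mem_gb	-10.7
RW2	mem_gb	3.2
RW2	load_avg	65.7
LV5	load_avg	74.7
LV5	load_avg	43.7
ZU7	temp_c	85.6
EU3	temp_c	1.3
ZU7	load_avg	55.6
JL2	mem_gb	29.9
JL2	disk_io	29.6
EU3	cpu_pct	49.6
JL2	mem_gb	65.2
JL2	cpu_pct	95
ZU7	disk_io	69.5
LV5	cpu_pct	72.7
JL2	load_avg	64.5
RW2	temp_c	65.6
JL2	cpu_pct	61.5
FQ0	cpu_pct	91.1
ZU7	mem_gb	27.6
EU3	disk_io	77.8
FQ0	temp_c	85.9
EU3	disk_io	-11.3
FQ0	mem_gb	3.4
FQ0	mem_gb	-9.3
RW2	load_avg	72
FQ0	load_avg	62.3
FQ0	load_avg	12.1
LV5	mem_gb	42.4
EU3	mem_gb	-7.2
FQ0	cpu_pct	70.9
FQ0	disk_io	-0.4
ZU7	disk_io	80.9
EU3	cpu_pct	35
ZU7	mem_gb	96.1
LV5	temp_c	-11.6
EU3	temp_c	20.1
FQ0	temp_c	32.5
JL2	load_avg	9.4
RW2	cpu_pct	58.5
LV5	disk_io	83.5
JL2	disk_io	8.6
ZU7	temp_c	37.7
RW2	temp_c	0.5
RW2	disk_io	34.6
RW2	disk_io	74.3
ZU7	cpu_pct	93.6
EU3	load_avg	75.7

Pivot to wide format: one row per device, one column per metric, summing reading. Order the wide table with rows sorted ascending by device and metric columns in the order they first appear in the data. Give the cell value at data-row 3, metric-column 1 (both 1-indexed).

With rows sorted ascending by device, row 3 is device=JL2. metric columns in first-appearance order: temp_c, cpu_pct, load_avg, mem_gb, disk_io; column 1 is temp_c.
Long rows with device=JL2, metric=temp_c: 42.8 + 29.3 = 72.1.

72.1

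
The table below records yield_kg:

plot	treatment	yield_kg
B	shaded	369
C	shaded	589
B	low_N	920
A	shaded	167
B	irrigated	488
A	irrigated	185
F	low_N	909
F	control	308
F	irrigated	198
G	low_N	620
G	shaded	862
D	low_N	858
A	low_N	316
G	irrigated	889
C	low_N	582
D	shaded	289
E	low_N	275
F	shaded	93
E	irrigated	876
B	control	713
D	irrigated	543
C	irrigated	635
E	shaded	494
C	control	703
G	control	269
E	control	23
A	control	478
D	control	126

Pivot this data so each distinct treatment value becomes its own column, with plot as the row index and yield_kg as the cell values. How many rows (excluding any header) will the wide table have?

7

7 distinct plot values → 7 rows.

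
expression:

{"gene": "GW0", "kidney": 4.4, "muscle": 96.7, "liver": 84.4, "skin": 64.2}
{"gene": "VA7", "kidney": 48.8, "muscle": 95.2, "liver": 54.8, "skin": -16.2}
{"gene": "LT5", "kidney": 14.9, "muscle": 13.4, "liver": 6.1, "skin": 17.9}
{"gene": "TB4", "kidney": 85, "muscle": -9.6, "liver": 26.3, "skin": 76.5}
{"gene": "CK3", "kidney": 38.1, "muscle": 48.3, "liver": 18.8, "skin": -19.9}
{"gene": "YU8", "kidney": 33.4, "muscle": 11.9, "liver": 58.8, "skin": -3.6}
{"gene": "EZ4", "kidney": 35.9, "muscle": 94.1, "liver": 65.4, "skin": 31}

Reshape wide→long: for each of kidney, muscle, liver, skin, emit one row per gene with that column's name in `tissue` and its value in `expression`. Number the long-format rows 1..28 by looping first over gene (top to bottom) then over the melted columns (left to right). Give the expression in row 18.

48.3

28 rows total (7 × 4). Row 18: index ⌊(18-1)/4⌋ = 4 into gene → CK3; (18-1) mod 4 = 1 into the melted columns → muscle.
So row 18 is (CK3, muscle, 48.3); expression = 48.3.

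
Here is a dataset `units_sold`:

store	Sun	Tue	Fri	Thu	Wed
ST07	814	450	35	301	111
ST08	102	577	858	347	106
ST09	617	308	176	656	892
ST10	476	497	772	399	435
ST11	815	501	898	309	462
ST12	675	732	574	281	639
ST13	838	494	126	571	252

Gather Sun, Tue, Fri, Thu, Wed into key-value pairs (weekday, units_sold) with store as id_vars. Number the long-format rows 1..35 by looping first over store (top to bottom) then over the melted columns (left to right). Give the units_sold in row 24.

309

35 rows total (7 × 5). Row 24: index ⌊(24-1)/5⌋ = 4 into store → ST11; (24-1) mod 5 = 3 into the melted columns → Thu.
So row 24 is (ST11, Thu, 309); units_sold = 309.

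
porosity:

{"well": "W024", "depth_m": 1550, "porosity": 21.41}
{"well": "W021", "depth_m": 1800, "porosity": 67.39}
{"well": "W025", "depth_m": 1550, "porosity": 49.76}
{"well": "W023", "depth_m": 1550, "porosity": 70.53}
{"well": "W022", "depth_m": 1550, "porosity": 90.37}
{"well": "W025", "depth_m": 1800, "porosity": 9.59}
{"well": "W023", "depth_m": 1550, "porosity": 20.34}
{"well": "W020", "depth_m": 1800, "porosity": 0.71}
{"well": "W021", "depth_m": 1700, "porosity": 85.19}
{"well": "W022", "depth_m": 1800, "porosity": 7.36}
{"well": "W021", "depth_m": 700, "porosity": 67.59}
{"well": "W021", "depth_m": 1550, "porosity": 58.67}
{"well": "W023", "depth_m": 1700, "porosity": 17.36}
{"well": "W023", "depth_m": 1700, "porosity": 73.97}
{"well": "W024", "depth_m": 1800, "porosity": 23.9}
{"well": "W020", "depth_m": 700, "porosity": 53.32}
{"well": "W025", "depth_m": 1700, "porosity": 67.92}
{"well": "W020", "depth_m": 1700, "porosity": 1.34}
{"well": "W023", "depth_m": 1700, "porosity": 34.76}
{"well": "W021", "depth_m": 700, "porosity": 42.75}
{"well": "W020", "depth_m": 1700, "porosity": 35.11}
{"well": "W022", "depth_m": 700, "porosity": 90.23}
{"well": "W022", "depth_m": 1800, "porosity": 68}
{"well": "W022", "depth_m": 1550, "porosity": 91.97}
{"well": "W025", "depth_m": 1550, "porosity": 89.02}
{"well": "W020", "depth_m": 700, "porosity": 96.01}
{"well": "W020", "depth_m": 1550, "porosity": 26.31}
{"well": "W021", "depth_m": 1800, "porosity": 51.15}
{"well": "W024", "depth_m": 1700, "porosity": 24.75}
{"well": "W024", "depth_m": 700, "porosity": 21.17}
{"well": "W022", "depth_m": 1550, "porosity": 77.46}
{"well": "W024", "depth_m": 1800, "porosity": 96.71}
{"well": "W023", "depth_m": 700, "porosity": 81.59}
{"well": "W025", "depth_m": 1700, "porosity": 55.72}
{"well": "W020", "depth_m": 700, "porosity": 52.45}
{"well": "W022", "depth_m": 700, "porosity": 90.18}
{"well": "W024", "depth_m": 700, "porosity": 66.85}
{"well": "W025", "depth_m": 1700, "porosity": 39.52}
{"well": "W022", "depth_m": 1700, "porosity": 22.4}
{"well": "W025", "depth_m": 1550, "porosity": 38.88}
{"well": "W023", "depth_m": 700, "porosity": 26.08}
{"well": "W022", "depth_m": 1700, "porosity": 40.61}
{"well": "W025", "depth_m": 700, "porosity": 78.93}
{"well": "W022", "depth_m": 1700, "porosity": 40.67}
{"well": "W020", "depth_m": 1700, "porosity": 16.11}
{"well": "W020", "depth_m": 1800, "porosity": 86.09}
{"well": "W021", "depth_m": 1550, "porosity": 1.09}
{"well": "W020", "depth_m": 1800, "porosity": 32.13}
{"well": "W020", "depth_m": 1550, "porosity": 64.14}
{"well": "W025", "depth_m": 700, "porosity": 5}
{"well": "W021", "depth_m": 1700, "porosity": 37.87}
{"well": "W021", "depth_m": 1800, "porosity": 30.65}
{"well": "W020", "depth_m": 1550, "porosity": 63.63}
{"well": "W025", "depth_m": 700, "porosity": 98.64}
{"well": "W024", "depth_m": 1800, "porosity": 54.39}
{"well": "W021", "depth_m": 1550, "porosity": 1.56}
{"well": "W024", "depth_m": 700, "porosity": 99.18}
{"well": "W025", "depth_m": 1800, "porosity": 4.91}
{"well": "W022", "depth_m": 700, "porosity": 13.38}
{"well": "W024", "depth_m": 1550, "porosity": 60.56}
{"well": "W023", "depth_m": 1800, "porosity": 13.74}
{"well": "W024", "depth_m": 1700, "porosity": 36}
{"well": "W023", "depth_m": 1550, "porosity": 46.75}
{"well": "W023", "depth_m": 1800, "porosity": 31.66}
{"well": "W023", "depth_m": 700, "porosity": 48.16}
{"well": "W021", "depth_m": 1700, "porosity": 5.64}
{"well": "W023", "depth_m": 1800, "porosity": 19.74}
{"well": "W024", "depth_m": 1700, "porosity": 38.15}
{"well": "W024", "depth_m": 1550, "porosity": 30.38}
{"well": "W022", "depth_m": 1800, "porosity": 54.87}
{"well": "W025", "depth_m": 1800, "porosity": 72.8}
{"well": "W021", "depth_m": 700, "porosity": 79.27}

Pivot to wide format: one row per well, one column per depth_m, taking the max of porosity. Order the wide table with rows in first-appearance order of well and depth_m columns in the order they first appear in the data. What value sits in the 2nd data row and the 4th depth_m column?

79.27

With rows in first-appearance order of well, row 2 is well=W021. depth_m columns in first-appearance order: 1550, 1800, 1700, 700; column 4 is 700.
Long rows with well=W021, depth_m=700: max(67.59, 42.75, 79.27) = 79.27.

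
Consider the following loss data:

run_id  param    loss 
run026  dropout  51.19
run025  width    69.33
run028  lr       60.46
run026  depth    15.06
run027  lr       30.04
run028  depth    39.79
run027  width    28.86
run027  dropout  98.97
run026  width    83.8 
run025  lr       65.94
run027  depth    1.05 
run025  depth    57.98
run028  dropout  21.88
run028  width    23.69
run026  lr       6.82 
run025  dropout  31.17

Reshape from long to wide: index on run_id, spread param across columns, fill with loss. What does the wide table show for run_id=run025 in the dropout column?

Wide layout: rows indexed by run_id, columns are the 4 distinct param values (dropout, width, lr, depth).
Cell (run_id=run025, param=dropout) draws from the long row where run_id=run025 and param=dropout, which has loss=31.17.

31.17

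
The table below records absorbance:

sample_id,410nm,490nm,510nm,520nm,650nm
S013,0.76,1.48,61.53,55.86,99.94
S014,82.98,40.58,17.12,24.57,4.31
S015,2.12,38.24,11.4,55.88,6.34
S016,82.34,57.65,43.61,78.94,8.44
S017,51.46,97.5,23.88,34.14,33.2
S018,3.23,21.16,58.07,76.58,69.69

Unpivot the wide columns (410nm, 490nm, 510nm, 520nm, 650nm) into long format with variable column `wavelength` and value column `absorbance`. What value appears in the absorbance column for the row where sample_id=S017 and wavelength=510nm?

Unpivoting turns each (sample_id, wide-column) pair into one long row.
The wide cell at row S017, column 510nm holds 23.88, so the long row (S017, 510nm) has absorbance=23.88.

23.88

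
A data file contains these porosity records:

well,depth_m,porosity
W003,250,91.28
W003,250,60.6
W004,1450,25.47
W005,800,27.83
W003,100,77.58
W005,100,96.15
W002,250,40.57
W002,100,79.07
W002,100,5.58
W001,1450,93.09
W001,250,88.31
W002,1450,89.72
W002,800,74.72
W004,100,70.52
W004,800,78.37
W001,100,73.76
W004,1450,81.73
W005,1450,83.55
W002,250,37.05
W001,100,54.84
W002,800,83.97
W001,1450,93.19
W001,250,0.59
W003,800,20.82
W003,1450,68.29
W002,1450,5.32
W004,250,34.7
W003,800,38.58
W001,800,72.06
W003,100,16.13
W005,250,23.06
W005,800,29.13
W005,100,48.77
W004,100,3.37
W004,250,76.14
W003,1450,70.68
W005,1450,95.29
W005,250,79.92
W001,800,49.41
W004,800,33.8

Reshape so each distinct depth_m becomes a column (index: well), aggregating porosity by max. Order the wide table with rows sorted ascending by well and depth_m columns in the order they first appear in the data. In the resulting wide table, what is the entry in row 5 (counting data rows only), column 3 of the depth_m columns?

With rows sorted ascending by well, row 5 is well=W005. depth_m columns in first-appearance order: 250, 1450, 800, 100; column 3 is 800.
Long rows with well=W005, depth_m=800: max(27.83, 29.13) = 29.13.

29.13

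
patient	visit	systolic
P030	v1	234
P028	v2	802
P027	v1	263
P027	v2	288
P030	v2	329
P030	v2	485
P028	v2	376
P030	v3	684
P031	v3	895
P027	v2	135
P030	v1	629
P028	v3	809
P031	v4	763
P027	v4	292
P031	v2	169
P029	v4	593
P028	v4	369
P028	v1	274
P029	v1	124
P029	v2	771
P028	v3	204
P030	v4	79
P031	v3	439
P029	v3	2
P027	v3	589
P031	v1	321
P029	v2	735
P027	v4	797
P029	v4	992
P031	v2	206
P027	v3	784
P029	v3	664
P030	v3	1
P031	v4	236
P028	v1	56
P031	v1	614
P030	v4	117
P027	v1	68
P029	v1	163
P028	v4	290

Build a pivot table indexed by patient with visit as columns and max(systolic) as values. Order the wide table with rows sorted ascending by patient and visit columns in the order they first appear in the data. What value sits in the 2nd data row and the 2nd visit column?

802

With rows sorted ascending by patient, row 2 is patient=P028. visit columns in first-appearance order: v1, v2, v3, v4; column 2 is v2.
Long rows with patient=P028, visit=v2: max(802, 376) = 802.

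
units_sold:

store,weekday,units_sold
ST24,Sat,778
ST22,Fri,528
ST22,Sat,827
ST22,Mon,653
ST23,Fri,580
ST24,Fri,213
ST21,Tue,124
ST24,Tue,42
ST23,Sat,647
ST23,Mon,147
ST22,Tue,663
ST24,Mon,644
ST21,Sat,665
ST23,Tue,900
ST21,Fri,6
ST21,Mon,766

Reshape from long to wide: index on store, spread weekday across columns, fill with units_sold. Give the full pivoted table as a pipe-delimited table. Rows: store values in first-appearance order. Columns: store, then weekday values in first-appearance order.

Columns: store plus the 4 distinct weekday values (Sat, Fri, Mon, Tue).
For example, row ST24 column Sat takes units_sold=778 from the long row (ST24, Sat).

| store | Sat | Fri | Mon | Tue |
| ST24 | 778 | 213 | 644 | 42 |
| ST22 | 827 | 528 | 653 | 663 |
| ST23 | 647 | 580 | 147 | 900 |
| ST21 | 665 | 6 | 766 | 124 |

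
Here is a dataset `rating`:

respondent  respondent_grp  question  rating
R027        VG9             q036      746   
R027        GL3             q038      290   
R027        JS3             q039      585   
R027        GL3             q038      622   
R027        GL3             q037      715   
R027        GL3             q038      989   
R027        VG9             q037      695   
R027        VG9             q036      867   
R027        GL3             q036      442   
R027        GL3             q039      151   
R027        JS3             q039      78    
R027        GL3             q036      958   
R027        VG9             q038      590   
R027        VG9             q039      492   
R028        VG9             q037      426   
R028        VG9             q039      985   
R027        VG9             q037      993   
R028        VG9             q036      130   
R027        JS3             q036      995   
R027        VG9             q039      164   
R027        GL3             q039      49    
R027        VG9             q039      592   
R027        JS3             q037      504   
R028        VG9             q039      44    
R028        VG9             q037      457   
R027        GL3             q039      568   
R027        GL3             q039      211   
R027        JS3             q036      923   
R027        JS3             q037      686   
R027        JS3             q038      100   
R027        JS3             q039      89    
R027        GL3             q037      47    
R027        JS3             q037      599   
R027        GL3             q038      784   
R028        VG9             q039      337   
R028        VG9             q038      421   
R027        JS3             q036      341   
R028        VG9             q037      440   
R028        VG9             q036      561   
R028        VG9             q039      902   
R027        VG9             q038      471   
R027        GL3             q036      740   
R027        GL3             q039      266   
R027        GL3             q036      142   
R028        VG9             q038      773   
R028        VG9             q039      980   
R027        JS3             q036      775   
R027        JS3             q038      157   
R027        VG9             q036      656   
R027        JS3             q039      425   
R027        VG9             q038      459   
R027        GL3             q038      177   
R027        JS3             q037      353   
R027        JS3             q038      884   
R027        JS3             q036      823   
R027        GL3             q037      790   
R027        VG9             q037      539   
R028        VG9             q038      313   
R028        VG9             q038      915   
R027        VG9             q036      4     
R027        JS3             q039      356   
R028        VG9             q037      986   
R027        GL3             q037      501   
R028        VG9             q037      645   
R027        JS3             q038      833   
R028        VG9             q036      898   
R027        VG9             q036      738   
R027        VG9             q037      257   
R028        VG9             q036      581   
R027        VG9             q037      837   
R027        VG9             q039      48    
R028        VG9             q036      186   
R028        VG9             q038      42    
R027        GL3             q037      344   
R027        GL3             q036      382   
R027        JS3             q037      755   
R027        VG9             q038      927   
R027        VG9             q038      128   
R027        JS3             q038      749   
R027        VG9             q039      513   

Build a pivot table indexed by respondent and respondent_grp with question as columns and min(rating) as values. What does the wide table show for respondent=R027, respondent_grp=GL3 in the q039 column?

Rows with respondent=R027, respondent_grp=GL3 and question=q039: rating values are 151, 49, 568, 211, 266.
min(151, 49, 568, 211, 266) = 49.

49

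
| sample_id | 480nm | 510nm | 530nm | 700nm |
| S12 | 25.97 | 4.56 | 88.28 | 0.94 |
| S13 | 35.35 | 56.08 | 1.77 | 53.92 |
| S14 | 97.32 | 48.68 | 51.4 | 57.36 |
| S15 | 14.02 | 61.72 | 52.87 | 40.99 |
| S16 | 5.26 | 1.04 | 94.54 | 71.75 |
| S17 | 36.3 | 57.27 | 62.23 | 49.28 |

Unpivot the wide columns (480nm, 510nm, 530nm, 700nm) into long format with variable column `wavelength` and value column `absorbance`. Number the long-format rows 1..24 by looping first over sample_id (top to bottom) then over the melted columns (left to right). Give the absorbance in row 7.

24 rows total (6 × 4). Row 7: index ⌊(7-1)/4⌋ = 1 into sample_id → S13; (7-1) mod 4 = 2 into the melted columns → 530nm.
So row 7 is (S13, 530nm, 1.77); absorbance = 1.77.

1.77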